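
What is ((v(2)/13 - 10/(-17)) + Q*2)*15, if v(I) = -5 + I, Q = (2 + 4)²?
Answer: 239865/221 ≈ 1085.4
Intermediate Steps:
Q = 36 (Q = 6² = 36)
((v(2)/13 - 10/(-17)) + Q*2)*15 = (((-5 + 2)/13 - 10/(-17)) + 36*2)*15 = ((-3*1/13 - 10*(-1/17)) + 72)*15 = ((-3/13 + 10/17) + 72)*15 = (79/221 + 72)*15 = (15991/221)*15 = 239865/221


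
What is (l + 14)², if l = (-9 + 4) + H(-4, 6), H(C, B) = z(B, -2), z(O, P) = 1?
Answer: 100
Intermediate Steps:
H(C, B) = 1
l = -4 (l = (-9 + 4) + 1 = -5 + 1 = -4)
(l + 14)² = (-4 + 14)² = 10² = 100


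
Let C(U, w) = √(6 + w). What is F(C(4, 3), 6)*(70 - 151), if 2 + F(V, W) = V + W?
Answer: -567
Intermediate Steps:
F(V, W) = -2 + V + W (F(V, W) = -2 + (V + W) = -2 + V + W)
F(C(4, 3), 6)*(70 - 151) = (-2 + √(6 + 3) + 6)*(70 - 151) = (-2 + √9 + 6)*(-81) = (-2 + 3 + 6)*(-81) = 7*(-81) = -567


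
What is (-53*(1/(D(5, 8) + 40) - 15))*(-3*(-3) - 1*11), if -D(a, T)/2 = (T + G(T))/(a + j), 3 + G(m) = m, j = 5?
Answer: -296800/187 ≈ -1587.2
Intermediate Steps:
G(m) = -3 + m
D(a, T) = -2*(-3 + 2*T)/(5 + a) (D(a, T) = -2*(T + (-3 + T))/(a + 5) = -2*(-3 + 2*T)/(5 + a))
(-53*(1/(D(5, 8) + 40) - 15))*(-3*(-3) - 1*11) = (-53*(1/(2*(3 - 2*8)/(5 + 5) + 40) - 15))*(-3*(-3) - 1*11) = (-53*(1/(2*(3 - 16)/10 + 40) - 15))*(9 - 11) = -53*(1/(2*(⅒)*(-13) + 40) - 15)*(-2) = -53*(1/(-13/5 + 40) - 15)*(-2) = -53*(1/(187/5) - 15)*(-2) = -53*(5/187 - 15)*(-2) = -53*(-2800/187)*(-2) = (148400/187)*(-2) = -296800/187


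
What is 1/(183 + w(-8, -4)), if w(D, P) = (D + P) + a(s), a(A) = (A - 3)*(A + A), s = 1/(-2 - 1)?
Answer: 9/1559 ≈ 0.0057729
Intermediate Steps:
s = -1/3 (s = 1/(-3) = -1/3 ≈ -0.33333)
a(A) = 2*A*(-3 + A) (a(A) = (-3 + A)*(2*A) = 2*A*(-3 + A))
w(D, P) = 20/9 + D + P (w(D, P) = (D + P) + 2*(-1/3)*(-3 - 1/3) = (D + P) + 2*(-1/3)*(-10/3) = (D + P) + 20/9 = 20/9 + D + P)
1/(183 + w(-8, -4)) = 1/(183 + (20/9 - 8 - 4)) = 1/(183 - 88/9) = 1/(1559/9) = 9/1559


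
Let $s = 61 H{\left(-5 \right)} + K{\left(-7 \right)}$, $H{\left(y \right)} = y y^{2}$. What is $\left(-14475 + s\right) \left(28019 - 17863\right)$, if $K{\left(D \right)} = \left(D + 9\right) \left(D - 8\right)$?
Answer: $-224752280$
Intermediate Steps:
$K{\left(D \right)} = \left(-8 + D\right) \left(9 + D\right)$ ($K{\left(D \right)} = \left(9 + D\right) \left(-8 + D\right) = \left(-8 + D\right) \left(9 + D\right)$)
$H{\left(y \right)} = y^{3}$
$s = -7655$ ($s = 61 \left(-5\right)^{3} - \left(79 - 49\right) = 61 \left(-125\right) - 30 = -7625 - 30 = -7655$)
$\left(-14475 + s\right) \left(28019 - 17863\right) = \left(-14475 - 7655\right) \left(28019 - 17863\right) = \left(-22130\right) 10156 = -224752280$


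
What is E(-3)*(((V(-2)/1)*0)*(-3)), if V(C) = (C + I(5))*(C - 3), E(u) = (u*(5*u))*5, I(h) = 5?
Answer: 0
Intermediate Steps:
E(u) = 25*u**2 (E(u) = (5*u**2)*5 = 25*u**2)
V(C) = (-3 + C)*(5 + C) (V(C) = (C + 5)*(C - 3) = (5 + C)*(-3 + C) = (-3 + C)*(5 + C))
E(-3)*(((V(-2)/1)*0)*(-3)) = (25*(-3)**2)*((((-15 + (-2)**2 + 2*(-2))/1)*0)*(-3)) = (25*9)*((((-15 + 4 - 4)*1)*0)*(-3)) = 225*((-15*1*0)*(-3)) = 225*(-15*0*(-3)) = 225*(0*(-3)) = 225*0 = 0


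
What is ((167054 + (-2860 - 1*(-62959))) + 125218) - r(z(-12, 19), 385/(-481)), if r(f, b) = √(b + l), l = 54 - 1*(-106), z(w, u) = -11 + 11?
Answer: 352371 - 5*√1473303/481 ≈ 3.5236e+5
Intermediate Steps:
z(w, u) = 0
l = 160 (l = 54 + 106 = 160)
r(f, b) = √(160 + b) (r(f, b) = √(b + 160) = √(160 + b))
((167054 + (-2860 - 1*(-62959))) + 125218) - r(z(-12, 19), 385/(-481)) = ((167054 + (-2860 - 1*(-62959))) + 125218) - √(160 + 385/(-481)) = ((167054 + (-2860 + 62959)) + 125218) - √(160 + 385*(-1/481)) = ((167054 + 60099) + 125218) - √(160 - 385/481) = (227153 + 125218) - √(76575/481) = 352371 - 5*√1473303/481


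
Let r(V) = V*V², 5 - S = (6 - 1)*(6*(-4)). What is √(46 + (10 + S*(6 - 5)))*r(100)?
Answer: 1000000*√181 ≈ 1.3454e+7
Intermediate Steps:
S = 125 (S = 5 - (6 - 1)*6*(-4) = 5 - 5*(-24) = 5 - 1*(-120) = 5 + 120 = 125)
r(V) = V³
√(46 + (10 + S*(6 - 5)))*r(100) = √(46 + (10 + 125*(6 - 5)))*100³ = √(46 + (10 + 125*1))*1000000 = √(46 + (10 + 125))*1000000 = √(46 + 135)*1000000 = √181*1000000 = 1000000*√181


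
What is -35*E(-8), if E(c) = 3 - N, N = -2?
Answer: -175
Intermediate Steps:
E(c) = 5 (E(c) = 3 - 1*(-2) = 3 + 2 = 5)
-35*E(-8) = -35*5 = -175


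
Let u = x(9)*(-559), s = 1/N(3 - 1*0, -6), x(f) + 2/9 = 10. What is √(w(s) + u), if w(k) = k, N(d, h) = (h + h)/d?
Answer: I*√196777/6 ≈ 73.933*I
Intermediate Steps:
N(d, h) = 2*h/d (N(d, h) = (2*h)/d = 2*h/d)
x(f) = 88/9 (x(f) = -2/9 + 10 = 88/9)
s = -¼ (s = 1/(2*(-6)/(3 - 1*0)) = 1/(2*(-6)/(3 + 0)) = 1/(2*(-6)/3) = 1/(2*(-6)*(⅓)) = 1/(-4) = -¼ ≈ -0.25000)
u = -49192/9 (u = (88/9)*(-559) = -49192/9 ≈ -5465.8)
√(w(s) + u) = √(-¼ - 49192/9) = √(-196777/36) = I*√196777/6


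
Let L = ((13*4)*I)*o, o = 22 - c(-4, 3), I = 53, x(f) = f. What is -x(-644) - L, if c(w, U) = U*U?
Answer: -35184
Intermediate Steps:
c(w, U) = U²
o = 13 (o = 22 - 1*3² = 22 - 1*9 = 22 - 9 = 13)
L = 35828 (L = ((13*4)*53)*13 = (52*53)*13 = 2756*13 = 35828)
-x(-644) - L = -1*(-644) - 1*35828 = 644 - 35828 = -35184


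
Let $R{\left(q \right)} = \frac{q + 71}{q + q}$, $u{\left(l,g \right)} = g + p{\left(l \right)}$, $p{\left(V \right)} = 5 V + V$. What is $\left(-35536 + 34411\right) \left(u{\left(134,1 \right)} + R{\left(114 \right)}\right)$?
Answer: $- \frac{68896875}{76} \approx -9.0654 \cdot 10^{5}$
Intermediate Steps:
$p{\left(V \right)} = 6 V$
$u{\left(l,g \right)} = g + 6 l$
$R{\left(q \right)} = \frac{71 + q}{2 q}$
$\left(-35536 + 34411\right) \left(u{\left(134,1 \right)} + R{\left(114 \right)}\right) = \left(-35536 + 34411\right) \left(\left(1 + 6 \cdot 134\right) + \frac{71 + 114}{2 \cdot 114}\right) = - 1125 \left(\left(1 + 804\right) + \frac{1}{2} \cdot \frac{1}{114} \cdot 185\right) = - 1125 \left(805 + \frac{185}{228}\right) = \left(-1125\right) \frac{183725}{228} = - \frac{68896875}{76}$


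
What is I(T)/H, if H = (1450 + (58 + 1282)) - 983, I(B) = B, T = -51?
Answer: -51/1807 ≈ -0.028224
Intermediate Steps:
H = 1807 (H = (1450 + 1340) - 983 = 2790 - 983 = 1807)
I(T)/H = -51/1807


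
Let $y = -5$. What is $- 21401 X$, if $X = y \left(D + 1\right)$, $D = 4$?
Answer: $535025$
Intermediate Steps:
$X = -25$ ($X = - 5 \left(4 + 1\right) = \left(-5\right) 5 = -25$)
$- 21401 X = \left(-21401\right) \left(-25\right) = 535025$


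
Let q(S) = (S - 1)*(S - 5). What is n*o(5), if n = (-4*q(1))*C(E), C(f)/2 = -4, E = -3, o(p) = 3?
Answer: 0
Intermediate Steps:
q(S) = (-1 + S)*(-5 + S)
C(f) = -8 (C(f) = 2*(-4) = -8)
n = 0 (n = -4*(5 + 1² - 6*1)*(-8) = -4*(5 + 1 - 6)*(-8) = -4*0*(-8) = 0*(-8) = 0)
n*o(5) = 0*3 = 0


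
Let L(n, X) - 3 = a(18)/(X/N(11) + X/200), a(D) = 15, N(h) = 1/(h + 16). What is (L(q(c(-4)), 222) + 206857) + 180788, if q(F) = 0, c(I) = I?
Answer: 77466413876/199837 ≈ 3.8765e+5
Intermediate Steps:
N(h) = 1/(16 + h)
L(n, X) = 3 + 3000/(5401*X) (L(n, X) = 3 + 15/(X/(1/(16 + 11)) + X/200) = 3 + 15/(X/(1/27) + X*(1/200)) = 3 + 15/(X/(1/27) + X/200) = 3 + 15/(X*27 + X/200) = 3 + 15/(27*X + X/200) = 3 + 15/((5401*X/200)) = 3 + 15*(200/(5401*X)) = 3 + 3000/(5401*X))
(L(q(c(-4)), 222) + 206857) + 180788 = ((3 + (3000/5401)/222) + 206857) + 180788 = ((3 + (3000/5401)*(1/222)) + 206857) + 180788 = ((3 + 500/199837) + 206857) + 180788 = (600011/199837 + 206857) + 180788 = 41338282320/199837 + 180788 = 77466413876/199837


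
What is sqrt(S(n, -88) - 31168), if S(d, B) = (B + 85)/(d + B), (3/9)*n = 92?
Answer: I*sqrt(275400589)/94 ≈ 176.54*I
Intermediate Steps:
n = 276 (n = 3*92 = 276)
S(d, B) = (85 + B)/(B + d)
sqrt(S(n, -88) - 31168) = sqrt((85 - 88)/(-88 + 276) - 31168) = sqrt(-3/188 - 31168) = sqrt(-5859587/188) = I*sqrt(275400589)/94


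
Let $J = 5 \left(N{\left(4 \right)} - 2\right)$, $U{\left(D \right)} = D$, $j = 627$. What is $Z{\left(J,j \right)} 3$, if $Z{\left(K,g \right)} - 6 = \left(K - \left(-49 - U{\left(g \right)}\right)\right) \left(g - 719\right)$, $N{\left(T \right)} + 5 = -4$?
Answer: $-171378$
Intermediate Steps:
$N{\left(T \right)} = -9$ ($N{\left(T \right)} = -5 - 4 = -9$)
$J = -55$ ($J = 5 \left(-9 - 2\right) = 5 \left(-11\right) = -55$)
$Z{\left(K,g \right)} = 6 + \left(-719 + g\right) \left(49 + K + g\right)$ ($Z{\left(K,g \right)} = 6 + \left(K + \left(\left(194 + g\right) - 145\right)\right) \left(g - 719\right) = 6 + \left(K + \left(49 + g\right)\right) \left(-719 + g\right) = 6 + \left(49 + K + g\right) \left(-719 + g\right) = 6 + \left(-719 + g\right) \left(49 + K + g\right)$)
$Z{\left(J,j \right)} 3 = \left(-35225 + 627^{2} - -39545 - 420090 - 34485\right) 3 = \left(-35225 + 393129 + 39545 - 420090 - 34485\right) 3 = \left(-57126\right) 3 = -171378$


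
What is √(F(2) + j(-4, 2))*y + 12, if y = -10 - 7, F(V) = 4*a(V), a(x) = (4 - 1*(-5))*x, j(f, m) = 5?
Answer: 12 - 17*√77 ≈ -137.17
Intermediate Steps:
a(x) = 9*x (a(x) = (4 + 5)*x = 9*x)
F(V) = 36*V (F(V) = 4*(9*V) = 36*V)
y = -17
√(F(2) + j(-4, 2))*y + 12 = √(36*2 + 5)*(-17) + 12 = √(72 + 5)*(-17) + 12 = √77*(-17) + 12 = -17*√77 + 12 = 12 - 17*√77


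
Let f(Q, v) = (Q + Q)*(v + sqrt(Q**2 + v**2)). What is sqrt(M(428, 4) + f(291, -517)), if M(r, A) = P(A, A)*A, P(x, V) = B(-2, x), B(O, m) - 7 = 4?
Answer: sqrt(-300850 + 582*sqrt(351970)) ≈ 210.79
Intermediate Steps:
B(O, m) = 11 (B(O, m) = 7 + 4 = 11)
P(x, V) = 11
f(Q, v) = 2*Q*(v + sqrt(Q**2 + v**2)) (f(Q, v) = (2*Q)*(v + sqrt(Q**2 + v**2)) = 2*Q*(v + sqrt(Q**2 + v**2)))
M(r, A) = 11*A
sqrt(M(428, 4) + f(291, -517)) = sqrt(11*4 + 2*291*(-517 + sqrt(291**2 + (-517)**2))) = sqrt(44 + 2*291*(-517 + sqrt(84681 + 267289))) = sqrt(44 + 2*291*(-517 + sqrt(351970))) = sqrt(44 + (-300894 + 582*sqrt(351970))) = sqrt(-300850 + 582*sqrt(351970))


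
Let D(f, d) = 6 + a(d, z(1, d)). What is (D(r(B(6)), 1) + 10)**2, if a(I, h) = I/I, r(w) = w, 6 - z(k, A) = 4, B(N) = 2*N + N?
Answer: 289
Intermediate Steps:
B(N) = 3*N
z(k, A) = 2 (z(k, A) = 6 - 1*4 = 6 - 4 = 2)
a(I, h) = 1
D(f, d) = 7 (D(f, d) = 6 + 1 = 7)
(D(r(B(6)), 1) + 10)**2 = (7 + 10)**2 = 17**2 = 289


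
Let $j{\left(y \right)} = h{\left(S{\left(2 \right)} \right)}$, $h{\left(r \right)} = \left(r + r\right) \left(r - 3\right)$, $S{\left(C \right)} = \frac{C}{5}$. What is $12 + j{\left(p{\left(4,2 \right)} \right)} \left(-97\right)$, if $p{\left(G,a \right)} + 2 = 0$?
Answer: $\frac{5344}{25} \approx 213.76$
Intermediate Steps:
$p{\left(G,a \right)} = -2$ ($p{\left(G,a \right)} = -2 + 0 = -2$)
$S{\left(C \right)} = \frac{C}{5}$ ($S{\left(C \right)} = C \frac{1}{5} = \frac{C}{5}$)
$h{\left(r \right)} = 2 r \left(-3 + r\right)$
$j{\left(y \right)} = - \frac{52}{25}$ ($j{\left(y \right)} = 2 \cdot \frac{1}{5} \cdot 2 \left(-3 + \frac{1}{5} \cdot 2\right) = 2 \cdot \frac{2}{5} \left(-3 + \frac{2}{5}\right) = 2 \cdot \frac{2}{5} \left(- \frac{13}{5}\right) = - \frac{52}{25}$)
$12 + j{\left(p{\left(4,2 \right)} \right)} \left(-97\right) = 12 - - \frac{5044}{25} = 12 + \frac{5044}{25} = \frac{5344}{25}$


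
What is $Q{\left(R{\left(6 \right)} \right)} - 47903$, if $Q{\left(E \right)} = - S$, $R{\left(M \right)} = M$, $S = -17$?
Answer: $-47886$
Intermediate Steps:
$Q{\left(E \right)} = 17$ ($Q{\left(E \right)} = \left(-1\right) \left(-17\right) = 17$)
$Q{\left(R{\left(6 \right)} \right)} - 47903 = 17 - 47903 = -47886$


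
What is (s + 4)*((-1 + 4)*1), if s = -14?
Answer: -30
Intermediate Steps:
(s + 4)*((-1 + 4)*1) = (-14 + 4)*((-1 + 4)*1) = -30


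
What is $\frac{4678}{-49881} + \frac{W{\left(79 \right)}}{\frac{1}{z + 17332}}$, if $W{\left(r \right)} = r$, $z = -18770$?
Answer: $- \frac{5666586040}{49881} \approx -1.136 \cdot 10^{5}$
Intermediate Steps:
$\frac{4678}{-49881} + \frac{W{\left(79 \right)}}{\frac{1}{z + 17332}} = \frac{4678}{-49881} + \frac{79}{\frac{1}{-18770 + 17332}} = 4678 \left(- \frac{1}{49881}\right) + \frac{79}{\frac{1}{-1438}} = - \frac{4678}{49881} + \frac{79}{- \frac{1}{1438}} = - \frac{4678}{49881} + 79 \left(-1438\right) = - \frac{4678}{49881} - 113602 = - \frac{5666586040}{49881}$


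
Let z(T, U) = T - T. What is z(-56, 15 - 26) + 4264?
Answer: 4264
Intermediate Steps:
z(T, U) = 0
z(-56, 15 - 26) + 4264 = 0 + 4264 = 4264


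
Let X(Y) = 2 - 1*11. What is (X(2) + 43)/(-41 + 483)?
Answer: 1/13 ≈ 0.076923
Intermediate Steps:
X(Y) = -9 (X(Y) = 2 - 11 = -9)
(X(2) + 43)/(-41 + 483) = (-9 + 43)/(-41 + 483) = 34/442 = 34*(1/442) = 1/13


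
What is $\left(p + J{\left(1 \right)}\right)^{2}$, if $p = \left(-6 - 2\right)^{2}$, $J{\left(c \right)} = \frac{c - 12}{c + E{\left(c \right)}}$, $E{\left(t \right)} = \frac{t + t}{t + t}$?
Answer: $\frac{13689}{4} \approx 3422.3$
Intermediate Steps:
$E{\left(t \right)} = 1$ ($E{\left(t \right)} = \frac{2 t}{2 t} = 2 t \frac{1}{2 t} = 1$)
$J{\left(c \right)} = \frac{-12 + c}{1 + c}$ ($J{\left(c \right)} = \frac{c - 12}{c + 1} = \frac{-12 + c}{1 + c}$)
$p = 64$ ($p = \left(-8\right)^{2} = 64$)
$\left(p + J{\left(1 \right)}\right)^{2} = \left(64 + \frac{-12 + 1}{1 + 1}\right)^{2} = \left(64 + \frac{1}{2} \left(-11\right)\right)^{2} = \left(64 - \frac{11}{2}\right)^{2} = \left(\frac{117}{2}\right)^{2} = \frac{13689}{4}$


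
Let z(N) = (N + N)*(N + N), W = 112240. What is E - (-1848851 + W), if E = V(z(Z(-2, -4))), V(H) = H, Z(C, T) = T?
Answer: 1736675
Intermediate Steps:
z(N) = 4*N**2 (z(N) = (2*N)*(2*N) = 4*N**2)
E = 64 (E = 4*(-4)**2 = 4*16 = 64)
E - (-1848851 + W) = 64 - (-1848851 + 112240) = 64 - 1*(-1736611) = 64 + 1736611 = 1736675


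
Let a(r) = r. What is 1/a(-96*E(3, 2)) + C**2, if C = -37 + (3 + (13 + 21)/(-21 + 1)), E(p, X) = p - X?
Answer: 3058751/2400 ≈ 1274.5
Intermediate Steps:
C = -357/10 (C = -37 + (3 + 34/(-20)) = -37 + (3 + 34*(-1/20)) = -37 + (3 - 17/10) = -37 + 13/10 = -357/10 ≈ -35.700)
1/a(-96*E(3, 2)) + C**2 = 1/(-96*(3 - 1*2)) + (-357/10)**2 = 1/(-96*(3 - 2)) + 127449/100 = 1/(-96*1) + 127449/100 = 1/(-96) + 127449/100 = -1/96 + 127449/100 = 3058751/2400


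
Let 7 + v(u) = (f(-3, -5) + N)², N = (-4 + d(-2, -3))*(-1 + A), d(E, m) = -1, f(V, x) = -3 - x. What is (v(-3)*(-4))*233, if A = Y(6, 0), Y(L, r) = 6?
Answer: -486504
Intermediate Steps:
A = 6
N = -25 (N = (-4 - 1)*(-1 + 6) = -5*5 = -25)
v(u) = 522 (v(u) = -7 + ((-3 - 1*(-5)) - 25)² = -7 + ((-3 + 5) - 25)² = -7 + (2 - 25)² = -7 + (-23)² = -7 + 529 = 522)
(v(-3)*(-4))*233 = (522*(-4))*233 = -2088*233 = -486504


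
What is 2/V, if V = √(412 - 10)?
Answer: √402/201 ≈ 0.099751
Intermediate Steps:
V = √402 ≈ 20.050
2/V = 2/(√402) = 2*(√402/402) = √402/201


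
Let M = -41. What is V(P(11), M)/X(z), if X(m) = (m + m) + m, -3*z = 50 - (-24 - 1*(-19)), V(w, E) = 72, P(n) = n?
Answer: -72/55 ≈ -1.3091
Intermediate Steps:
z = -55/3 (z = -(50 - (-24 - 1*(-19)))/3 = -(50 - (-24 + 19))/3 = -(50 - 1*(-5))/3 = -(50 + 5)/3 = -1/3*55 = -55/3 ≈ -18.333)
X(m) = 3*m (X(m) = 2*m + m = 3*m)
V(P(11), M)/X(z) = 72/((3*(-55/3))) = 72/(-55) = 72*(-1/55) = -72/55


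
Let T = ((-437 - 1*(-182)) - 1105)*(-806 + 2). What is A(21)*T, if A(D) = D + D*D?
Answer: 505169280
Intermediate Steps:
T = 1093440 (T = ((-437 + 182) - 1105)*(-804) = (-255 - 1105)*(-804) = -1360*(-804) = 1093440)
A(D) = D + D**2
A(21)*T = (21*(1 + 21))*1093440 = (21*22)*1093440 = 462*1093440 = 505169280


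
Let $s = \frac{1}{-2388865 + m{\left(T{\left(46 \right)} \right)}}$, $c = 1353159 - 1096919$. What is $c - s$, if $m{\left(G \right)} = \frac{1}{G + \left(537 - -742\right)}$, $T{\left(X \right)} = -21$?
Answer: $\frac{770050441385818}{3005192169} \approx 2.5624 \cdot 10^{5}$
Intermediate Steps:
$m{\left(G \right)} = \frac{1}{1279 + G}$ ($m{\left(G \right)} = \frac{1}{G + \left(537 + 742\right)} = \frac{1}{G + 1279} = \frac{1}{1279 + G}$)
$c = 256240$ ($c = 1353159 - 1096919 = 256240$)
$s = - \frac{1258}{3005192169}$ ($s = \frac{1}{-2388865 + \frac{1}{1279 - 21}} = \frac{1}{-2388865 + \frac{1}{1258}} = \frac{1}{- \frac{3005192169}{1258}} = - \frac{1258}{3005192169} \approx -4.1861 \cdot 10^{-7}$)
$c - s = 256240 - - \frac{1258}{3005192169} = 256240 + \frac{1258}{3005192169} = \frac{770050441385818}{3005192169}$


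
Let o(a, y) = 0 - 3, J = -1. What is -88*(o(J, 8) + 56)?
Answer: -4664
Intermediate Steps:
o(a, y) = -3
-88*(o(J, 8) + 56) = -88*(-3 + 56) = -88*53 = -4664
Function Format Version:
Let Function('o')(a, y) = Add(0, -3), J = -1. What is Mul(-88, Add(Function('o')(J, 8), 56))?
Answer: -4664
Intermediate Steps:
Function('o')(a, y) = -3
Mul(-88, Add(Function('o')(J, 8), 56)) = Mul(-88, Add(-3, 56)) = Mul(-88, 53) = -4664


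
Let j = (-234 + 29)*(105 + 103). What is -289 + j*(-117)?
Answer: 4988591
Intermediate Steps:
j = -42640 (j = -205*208 = -42640)
-289 + j*(-117) = -289 - 42640*(-117) = -289 + 4988880 = 4988591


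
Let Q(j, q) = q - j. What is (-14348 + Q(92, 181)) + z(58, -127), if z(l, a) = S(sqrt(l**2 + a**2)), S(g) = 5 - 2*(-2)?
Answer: -14250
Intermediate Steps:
S(g) = 9 (S(g) = 5 + 4 = 9)
z(l, a) = 9
(-14348 + Q(92, 181)) + z(58, -127) = (-14348 + (181 - 1*92)) + 9 = (-14348 + (181 - 92)) + 9 = (-14348 + 89) + 9 = -14259 + 9 = -14250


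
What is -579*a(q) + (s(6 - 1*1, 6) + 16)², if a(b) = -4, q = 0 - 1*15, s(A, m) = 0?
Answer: 2572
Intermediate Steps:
q = -15 (q = 0 - 15 = -15)
-579*a(q) + (s(6 - 1*1, 6) + 16)² = -579*(-4) + (0 + 16)² = 2316 + 16² = 2316 + 256 = 2572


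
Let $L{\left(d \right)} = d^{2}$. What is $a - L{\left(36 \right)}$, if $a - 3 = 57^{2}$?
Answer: $1956$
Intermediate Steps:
$a = 3252$ ($a = 3 + 57^{2} = 3 + 3249 = 3252$)
$a - L{\left(36 \right)} = 3252 - 36^{2} = 3252 - 1296 = 1956$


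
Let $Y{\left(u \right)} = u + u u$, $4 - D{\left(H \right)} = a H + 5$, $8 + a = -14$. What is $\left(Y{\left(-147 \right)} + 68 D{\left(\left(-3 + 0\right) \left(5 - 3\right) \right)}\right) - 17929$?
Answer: $-5511$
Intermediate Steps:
$a = -22$ ($a = -8 - 14 = -22$)
$D{\left(H \right)} = -1 + 22 H$ ($D{\left(H \right)} = 4 - \left(- 22 H + 5\right) = 4 - \left(5 - 22 H\right) = 4 + \left(-5 + 22 H\right) = -1 + 22 H$)
$Y{\left(u \right)} = u + u^{2}$
$\left(Y{\left(-147 \right)} + 68 D{\left(\left(-3 + 0\right) \left(5 - 3\right) \right)}\right) - 17929 = \left(- 147 \left(1 - 147\right) + 68 \left(-1 + 22 \left(-3 + 0\right) \left(5 - 3\right)\right)\right) - 17929 = \left(\left(-147\right) \left(-146\right) + 68 \left(-1 + 22 \left(\left(-3\right) 2\right)\right)\right) - 17929 = \left(21462 + 68 \left(-1 + 22 \left(-6\right)\right)\right) - 17929 = \left(21462 + 68 \left(-1 - 132\right)\right) - 17929 = \left(21462 + 68 \left(-133\right)\right) - 17929 = \left(21462 - 9044\right) - 17929 = 12418 - 17929 = -5511$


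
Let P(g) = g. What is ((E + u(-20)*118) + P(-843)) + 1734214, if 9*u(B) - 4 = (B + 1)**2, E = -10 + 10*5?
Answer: 15643769/9 ≈ 1.7382e+6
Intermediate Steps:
E = 40 (E = -10 + 50 = 40)
u(B) = 4/9 + (1 + B)**2/9 (u(B) = 4/9 + (B + 1)**2/9 = 4/9 + (1 + B)**2/9)
((E + u(-20)*118) + P(-843)) + 1734214 = ((40 + (4/9 + (1 - 20)**2/9)*118) - 843) + 1734214 = ((40 + (4/9 + (1/9)*(-19)**2)*118) - 843) + 1734214 = ((40 + (4/9 + (1/9)*361)*118) - 843) + 1734214 = ((40 + (4/9 + 361/9)*118) - 843) + 1734214 = ((40 + (365/9)*118) - 843) + 1734214 = ((40 + 43070/9) - 843) + 1734214 = (43430/9 - 843) + 1734214 = 35843/9 + 1734214 = 15643769/9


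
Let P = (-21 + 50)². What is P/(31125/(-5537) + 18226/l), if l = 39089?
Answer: -182022501913/1115727763 ≈ -163.14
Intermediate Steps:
P = 841 (P = 29² = 841)
P/(31125/(-5537) + 18226/l) = 841/(31125/(-5537) + 18226/39089) = 841/(31125*(-1/5537) + 18226*(1/39089)) = 841/(-31125/5537 + 18226/39089) = 841/(-1115727763/216435793) = 841*(-216435793/1115727763) = -182022501913/1115727763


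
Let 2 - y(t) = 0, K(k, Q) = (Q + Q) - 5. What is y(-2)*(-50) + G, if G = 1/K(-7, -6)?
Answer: -1701/17 ≈ -100.06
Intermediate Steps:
K(k, Q) = -5 + 2*Q (K(k, Q) = 2*Q - 5 = -5 + 2*Q)
G = -1/17 (G = 1/(-5 + 2*(-6)) = 1/(-5 - 12) = 1/(-17) = -1/17 ≈ -0.058824)
y(t) = 2 (y(t) = 2 - 1*0 = 2 + 0 = 2)
y(-2)*(-50) + G = 2*(-50) - 1/17 = -100 - 1/17 = -1701/17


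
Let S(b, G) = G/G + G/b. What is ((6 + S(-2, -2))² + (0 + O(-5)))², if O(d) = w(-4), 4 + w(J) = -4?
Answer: 3136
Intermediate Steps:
w(J) = -8 (w(J) = -4 - 4 = -8)
O(d) = -8
S(b, G) = 1 + G/b
((6 + S(-2, -2))² + (0 + O(-5)))² = ((6 + (-2 - 2)/(-2))² + (0 - 8))² = ((6 - ½*(-4))² - 8)² = ((6 + 2)² - 8)² = (8² - 8)² = (64 - 8)² = 56² = 3136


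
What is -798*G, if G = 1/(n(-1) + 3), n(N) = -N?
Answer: -399/2 ≈ -199.50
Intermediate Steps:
G = ¼ (G = 1/(-1*(-1) + 3) = 1/(1 + 3) = 1/4 = ¼ ≈ 0.25000)
-798*G = -798*¼ = -399/2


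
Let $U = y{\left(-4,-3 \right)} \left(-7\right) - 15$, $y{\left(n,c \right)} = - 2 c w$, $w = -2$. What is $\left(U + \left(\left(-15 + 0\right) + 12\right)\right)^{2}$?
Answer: $4356$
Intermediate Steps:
$y{\left(n,c \right)} = 4 c$ ($y{\left(n,c \right)} = - 2 c \left(-2\right) = 4 c$)
$U = 69$ ($U = 4 \left(-3\right) \left(-7\right) - 15 = \left(-12\right) \left(-7\right) - 15 = 84 - 15 = 69$)
$\left(U + \left(\left(-15 + 0\right) + 12\right)\right)^{2} = \left(69 + \left(\left(-15 + 0\right) + 12\right)\right)^{2} = \left(69 + \left(-15 + 12\right)\right)^{2} = \left(69 - 3\right)^{2} = 66^{2} = 4356$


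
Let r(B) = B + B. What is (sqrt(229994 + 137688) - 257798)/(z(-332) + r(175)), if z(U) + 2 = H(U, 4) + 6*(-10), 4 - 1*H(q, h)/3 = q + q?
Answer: -128899/1146 + sqrt(367682)/2292 ≈ -112.21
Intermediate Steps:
H(q, h) = 12 - 6*q (H(q, h) = 12 - 3*(q + q) = 12 - 6*q)
r(B) = 2*B
z(U) = -50 - 6*U (z(U) = -2 + ((12 - 6*U) + 6*(-10)) = -2 + ((12 - 6*U) - 60) = -2 + (-48 - 6*U) = -50 - 6*U)
(sqrt(229994 + 137688) - 257798)/(z(-332) + r(175)) = (sqrt(229994 + 137688) - 257798)/((-50 - 6*(-332)) + 2*175) = (sqrt(367682) - 257798)/((-50 + 1992) + 350) = (-257798 + sqrt(367682))/(1942 + 350) = (-257798 + sqrt(367682))/2292 = (-257798 + sqrt(367682))*(1/2292) = -128899/1146 + sqrt(367682)/2292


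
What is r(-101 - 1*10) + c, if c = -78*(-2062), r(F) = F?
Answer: 160725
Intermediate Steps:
c = 160836
r(-101 - 1*10) + c = (-101 - 1*10) + 160836 = (-101 - 10) + 160836 = -111 + 160836 = 160725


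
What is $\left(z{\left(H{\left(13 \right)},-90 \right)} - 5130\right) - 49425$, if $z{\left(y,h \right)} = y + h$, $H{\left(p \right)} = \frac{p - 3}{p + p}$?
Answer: $- \frac{710380}{13} \approx -54645.0$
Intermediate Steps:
$H{\left(p \right)} = \frac{-3 + p}{2 p}$
$z{\left(y,h \right)} = h + y$
$\left(z{\left(H{\left(13 \right)},-90 \right)} - 5130\right) - 49425 = \left(\left(-90 + \frac{-3 + 13}{2 \cdot 13}\right) - 5130\right) - 49425 = \left(\left(-90 + \frac{1}{2} \cdot \frac{1}{13} \cdot 10\right) - 5130\right) - 49425 = \left(\left(-90 + \frac{5}{13}\right) - 5130\right) - 49425 = \left(- \frac{1165}{13} - 5130\right) - 49425 = - \frac{67855}{13} - 49425 = - \frac{710380}{13}$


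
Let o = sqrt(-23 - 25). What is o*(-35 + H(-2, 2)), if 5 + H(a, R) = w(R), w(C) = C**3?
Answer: -128*I*sqrt(3) ≈ -221.7*I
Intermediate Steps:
H(a, R) = -5 + R**3
o = 4*I*sqrt(3) (o = sqrt(-48) = 4*I*sqrt(3) ≈ 6.9282*I)
o*(-35 + H(-2, 2)) = (4*I*sqrt(3))*(-35 + (-5 + 2**3)) = (4*I*sqrt(3))*(-35 + (-5 + 8)) = (4*I*sqrt(3))*(-35 + 3) = (4*I*sqrt(3))*(-32) = -128*I*sqrt(3)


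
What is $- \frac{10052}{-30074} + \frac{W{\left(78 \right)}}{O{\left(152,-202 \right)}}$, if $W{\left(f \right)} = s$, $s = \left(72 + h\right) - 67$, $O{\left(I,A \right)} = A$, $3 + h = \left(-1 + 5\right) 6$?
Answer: $\frac{312145}{1518737} \approx 0.20553$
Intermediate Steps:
$h = 21$ ($h = -3 + \left(-1 + 5\right) 6 = -3 + 4 \cdot 6 = -3 + 24 = 21$)
$s = 26$ ($s = \left(72 + 21\right) - 67 = 93 - 67 = 26$)
$W{\left(f \right)} = 26$
$- \frac{10052}{-30074} + \frac{W{\left(78 \right)}}{O{\left(152,-202 \right)}} = - \frac{10052}{-30074} + \frac{26}{-202} = \left(-10052\right) \left(- \frac{1}{30074}\right) + 26 \left(- \frac{1}{202}\right) = \frac{5026}{15037} - \frac{13}{101} = \frac{312145}{1518737}$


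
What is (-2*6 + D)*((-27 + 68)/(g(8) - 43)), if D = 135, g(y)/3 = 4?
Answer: -5043/31 ≈ -162.68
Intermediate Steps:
g(y) = 12 (g(y) = 3*4 = 12)
(-2*6 + D)*((-27 + 68)/(g(8) - 43)) = (-2*6 + 135)*((-27 + 68)/(12 - 43)) = (-12 + 135)*(41/(-31)) = 123*(41*(-1/31)) = 123*(-41/31) = -5043/31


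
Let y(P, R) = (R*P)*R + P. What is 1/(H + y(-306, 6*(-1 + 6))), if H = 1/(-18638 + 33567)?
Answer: -14929/4116014873 ≈ -3.6271e-6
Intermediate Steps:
H = 1/14929 ≈ 6.6984e-5
y(P, R) = P + P*R**2 (y(P, R) = (P*R)*R + P = P*R**2 + P = P + P*R**2)
1/(H + y(-306, 6*(-1 + 6))) = 1/(1/14929 - 306*(1 + (6*(-1 + 6))**2)) = 1/(1/14929 - 306*(1 + (6*5)**2)) = 1/(1/14929 - 306*(1 + 30**2)) = 1/(1/14929 - 306*(1 + 900)) = 1/(1/14929 - 306*901) = 1/(1/14929 - 275706) = 1/(-4116014873/14929) = -14929/4116014873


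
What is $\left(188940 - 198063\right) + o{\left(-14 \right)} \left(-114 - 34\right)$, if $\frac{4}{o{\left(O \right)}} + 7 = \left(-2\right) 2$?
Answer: $- \frac{99761}{11} \approx -9069.2$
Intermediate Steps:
$o{\left(O \right)} = - \frac{4}{11}$ ($o{\left(O \right)} = \frac{4}{-7 - 4} = \frac{4}{-11} = 4 \left(- \frac{1}{11}\right) = - \frac{4}{11}$)
$\left(188940 - 198063\right) + o{\left(-14 \right)} \left(-114 - 34\right) = \left(188940 - 198063\right) - \frac{4 \left(-114 - 34\right)}{11} = -9123 - - \frac{592}{11} = -9123 + \frac{592}{11} = - \frac{99761}{11}$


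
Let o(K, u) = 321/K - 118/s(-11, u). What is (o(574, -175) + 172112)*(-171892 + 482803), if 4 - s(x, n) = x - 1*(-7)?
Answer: 61426153057635/1148 ≈ 5.3507e+10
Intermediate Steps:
s(x, n) = -3 - x (s(x, n) = 4 - (x - 1*(-7)) = 4 - (x + 7) = 4 - (7 + x) = 4 + (-7 - x) = -3 - x)
o(K, u) = -59/4 + 321/K (o(K, u) = 321/K - 118/(-3 - 1*(-11)) = 321/K - 118/(-3 + 11) = 321/K - 118/8 = 321/K - 118*1/8 = 321/K - 59/4 = -59/4 + 321/K)
(o(574, -175) + 172112)*(-171892 + 482803) = ((-59/4 + 321/574) + 172112)*(-171892 + 482803) = ((-59/4 + 321*(1/574)) + 172112)*310911 = ((-59/4 + 321/574) + 172112)*310911 = (-16291/1148 + 172112)*310911 = (197568285/1148)*310911 = 61426153057635/1148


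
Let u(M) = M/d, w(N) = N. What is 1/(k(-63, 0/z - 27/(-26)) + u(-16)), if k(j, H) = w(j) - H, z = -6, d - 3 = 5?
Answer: -26/1717 ≈ -0.015143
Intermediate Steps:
d = 8 (d = 3 + 5 = 8)
u(M) = M/8
k(j, H) = j - H
1/(k(-63, 0/z - 27/(-26)) + u(-16)) = 1/((-63 - (0/(-6) - 27/(-26))) + (1/8)*(-16)) = 1/((-63 - (0*(-1/6) - 27*(-1/26))) - 2) = 1/((-63 - (0 + 27/26)) - 2) = 1/((-63 - 1*27/26) - 2) = 1/((-63 - 27/26) - 2) = 1/(-1665/26 - 2) = 1/(-1717/26) = -26/1717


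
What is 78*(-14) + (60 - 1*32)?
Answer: -1064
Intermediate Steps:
78*(-14) + (60 - 1*32) = -1092 + (60 - 32) = -1092 + 28 = -1064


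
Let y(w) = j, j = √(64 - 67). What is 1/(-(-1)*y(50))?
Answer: -I*√3/3 ≈ -0.57735*I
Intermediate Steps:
j = I*√3 (j = √(-3) = I*√3 ≈ 1.732*I)
y(w) = I*√3
1/(-(-1)*y(50)) = 1/(-(-1)*I*√3) = 1/(I*√3) = -I*√3/3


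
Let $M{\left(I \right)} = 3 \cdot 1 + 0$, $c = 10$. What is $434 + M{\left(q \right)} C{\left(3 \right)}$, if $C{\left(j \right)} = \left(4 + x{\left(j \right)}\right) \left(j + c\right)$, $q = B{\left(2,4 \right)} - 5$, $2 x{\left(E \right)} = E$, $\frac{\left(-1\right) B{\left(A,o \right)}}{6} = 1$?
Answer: $\frac{1297}{2} \approx 648.5$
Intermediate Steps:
$B{\left(A,o \right)} = -6$ ($B{\left(A,o \right)} = \left(-6\right) 1 = -6$)
$x{\left(E \right)} = \frac{E}{2}$
$q = -11$ ($q = -6 - 5 = -11$)
$C{\left(j \right)} = \left(4 + \frac{j}{2}\right) \left(10 + j\right)$ ($C{\left(j \right)} = \left(4 + \frac{j}{2}\right) \left(j + 10\right) = \left(4 + \frac{j}{2}\right) \left(10 + j\right)$)
$M{\left(I \right)} = 3$ ($M{\left(I \right)} = 3 + 0 = 3$)
$434 + M{\left(q \right)} C{\left(3 \right)} = 434 + 3 \left(40 + \frac{3^{2}}{2} + 9 \cdot 3\right) = 434 + 3 \left(40 + \frac{1}{2} \cdot 9 + 27\right) = 434 + 3 \left(40 + \frac{9}{2} + 27\right) = 434 + 3 \cdot \frac{143}{2} = 434 + \frac{429}{2} = \frac{1297}{2}$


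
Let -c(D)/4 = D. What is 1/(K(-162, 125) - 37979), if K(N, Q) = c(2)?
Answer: -1/37987 ≈ -2.6325e-5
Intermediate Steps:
c(D) = -4*D
K(N, Q) = -8 (K(N, Q) = -4*2 = -8)
1/(K(-162, 125) - 37979) = 1/(-8 - 37979) = 1/(-37987) = -1/37987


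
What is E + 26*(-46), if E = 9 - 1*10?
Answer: -1197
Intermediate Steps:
E = -1 (E = 9 - 10 = -1)
E + 26*(-46) = -1 + 26*(-46) = -1 - 1196 = -1197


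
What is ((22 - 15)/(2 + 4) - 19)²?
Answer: 11449/36 ≈ 318.03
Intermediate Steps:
((22 - 15)/(2 + 4) - 19)² = (7/6 - 19)² = (-107/6)² = 11449/36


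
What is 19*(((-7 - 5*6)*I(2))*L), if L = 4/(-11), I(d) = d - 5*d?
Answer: -22496/11 ≈ -2045.1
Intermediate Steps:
I(d) = -4*d
L = -4/11 (L = 4*(-1/11) = -4/11 ≈ -0.36364)
19*(((-7 - 5*6)*I(2))*L) = 19*(((-7 - 5*6)*(-4*2))*(-4/11)) = 19*(((-7 - 1*30)*(-8))*(-4/11)) = 19*(((-7 - 30)*(-8))*(-4/11)) = 19*(-37*(-8)*(-4/11)) = 19*(296*(-4/11)) = 19*(-1184/11) = -22496/11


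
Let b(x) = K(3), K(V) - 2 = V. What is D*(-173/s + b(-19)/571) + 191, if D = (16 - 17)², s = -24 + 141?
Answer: 12661939/66807 ≈ 189.53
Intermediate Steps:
s = 117
D = 1 (D = (-1)² = 1)
K(V) = 2 + V
b(x) = 5 (b(x) = 2 + 3 = 5)
D*(-173/s + b(-19)/571) + 191 = 1*(-173/117 + 5/571) + 191 = 1*(-98198/66807) + 191 = -98198/66807 + 191 = 12661939/66807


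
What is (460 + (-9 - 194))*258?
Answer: 66306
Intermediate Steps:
(460 + (-9 - 194))*258 = (460 - 203)*258 = 257*258 = 66306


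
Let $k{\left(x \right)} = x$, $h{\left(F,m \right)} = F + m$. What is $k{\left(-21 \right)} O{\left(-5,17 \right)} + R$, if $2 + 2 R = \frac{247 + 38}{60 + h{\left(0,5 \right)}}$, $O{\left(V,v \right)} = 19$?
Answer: $- \frac{10343}{26} \approx -397.81$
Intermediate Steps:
$R = \frac{31}{26}$ ($R = -1 + \frac{\left(247 + 38\right) \frac{1}{60 + \left(0 + 5\right)}}{2} = -1 + \frac{285 \frac{1}{60 + 5}}{2} = -1 + \frac{285 \cdot \frac{1}{65}}{2} = -1 + \frac{1}{2} \cdot \frac{57}{13} = -1 + \frac{57}{26} = \frac{31}{26} \approx 1.1923$)
$k{\left(-21 \right)} O{\left(-5,17 \right)} + R = \left(-21\right) 19 + \frac{31}{26} = -399 + \frac{31}{26} = - \frac{10343}{26}$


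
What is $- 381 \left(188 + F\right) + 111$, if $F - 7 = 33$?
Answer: $-86757$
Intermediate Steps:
$F = 40$ ($F = 7 + 33 = 40$)
$- 381 \left(188 + F\right) + 111 = - 381 \left(188 + 40\right) + 111 = \left(-381\right) 228 + 111 = -86868 + 111 = -86757$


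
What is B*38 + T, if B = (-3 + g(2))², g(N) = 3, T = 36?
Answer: 36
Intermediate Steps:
B = 0 (B = (-3 + 3)² = 0² = 0)
B*38 + T = 0*38 + 36 = 0 + 36 = 36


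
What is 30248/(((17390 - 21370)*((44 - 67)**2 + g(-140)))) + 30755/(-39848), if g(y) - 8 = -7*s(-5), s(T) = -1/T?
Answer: -41938057/53356472 ≈ -0.78600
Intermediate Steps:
g(y) = 33/5 (g(y) = 8 - (-7)/(-5) = 8 - (-7)*(-1)/5 = 8 - 7*1/5 = 8 - 7/5 = 33/5)
30248/(((17390 - 21370)*((44 - 67)**2 + g(-140)))) + 30755/(-39848) = 30248/(((17390 - 21370)*((44 - 67)**2 + 33/5))) + 30755/(-39848) = 30248/((-3980*((-23)**2 + 33/5))) + 30755*(-1/39848) = 30248/((-3980*(529 + 33/5))) - 30755/39848 = 30248/((-3980*2678/5)) - 30755/39848 = 30248/(-2131688) - 30755/39848 = 30248*(-1/2131688) - 30755/39848 = -19/1339 - 30755/39848 = -41938057/53356472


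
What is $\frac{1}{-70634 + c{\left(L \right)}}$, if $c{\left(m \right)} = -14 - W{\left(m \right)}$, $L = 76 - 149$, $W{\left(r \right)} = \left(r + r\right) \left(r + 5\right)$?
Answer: $- \frac{1}{80576} \approx -1.2411 \cdot 10^{-5}$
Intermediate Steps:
$W{\left(r \right)} = 2 r \left(5 + r\right)$
$L = -73$ ($L = 76 - 149 = -73$)
$c{\left(m \right)} = -14 - 2 m \left(5 + m\right)$
$\frac{1}{-70634 + c{\left(L \right)}} = \frac{1}{-70634 - \left(14 - 146 \left(5 - 73\right)\right)} = \frac{1}{-70634 - \left(14 - -9928\right)} = \frac{1}{-70634 - 9942} = \frac{1}{-80576} = - \frac{1}{80576}$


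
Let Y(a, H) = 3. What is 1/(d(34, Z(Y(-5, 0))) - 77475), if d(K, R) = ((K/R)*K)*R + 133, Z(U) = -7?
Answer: -1/76186 ≈ -1.3126e-5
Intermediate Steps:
d(K, R) = 133 + K² (d(K, R) = (K²/R)*R + 133 = K² + 133 = 133 + K²)
1/(d(34, Z(Y(-5, 0))) - 77475) = 1/((133 + 34²) - 77475) = 1/((133 + 1156) - 77475) = 1/(1289 - 77475) = 1/(-76186) = -1/76186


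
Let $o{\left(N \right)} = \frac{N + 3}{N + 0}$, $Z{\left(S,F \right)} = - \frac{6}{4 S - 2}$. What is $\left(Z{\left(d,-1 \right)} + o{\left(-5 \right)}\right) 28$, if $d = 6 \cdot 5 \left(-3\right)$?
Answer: $\frac{10556}{905} \approx 11.664$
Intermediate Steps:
$d = -90$ ($d = 30 \left(-3\right) = -90$)
$Z{\left(S,F \right)} = - \frac{6}{-2 + 4 S}$
$o{\left(N \right)} = \frac{3 + N}{N}$
$\left(Z{\left(d,-1 \right)} + o{\left(-5 \right)}\right) 28 = \left(- \frac{3}{-1 + 2 \left(-90\right)} + \frac{3 - 5}{-5}\right) 28 = \left(- \frac{3}{-1 - 180} - - \frac{2}{5}\right) 28 = \left(- \frac{3}{-181} + \frac{2}{5}\right) 28 = \left(\left(-3\right) \left(- \frac{1}{181}\right) + \frac{2}{5}\right) 28 = \left(\frac{3}{181} + \frac{2}{5}\right) 28 = \frac{377}{905} \cdot 28 = \frac{10556}{905}$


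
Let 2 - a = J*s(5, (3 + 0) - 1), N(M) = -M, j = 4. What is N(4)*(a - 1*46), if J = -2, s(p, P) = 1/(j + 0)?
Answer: 174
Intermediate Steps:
s(p, P) = ¼ (s(p, P) = 1/(4 + 0) = 1/4 = ¼)
a = 5/2 (a = 2 - (-2)/4 = 2 - 1*(-½) = 2 + ½ = 5/2 ≈ 2.5000)
N(4)*(a - 1*46) = (-1*4)*(5/2 - 1*46) = -4*(5/2 - 46) = -4*(-87/2) = 174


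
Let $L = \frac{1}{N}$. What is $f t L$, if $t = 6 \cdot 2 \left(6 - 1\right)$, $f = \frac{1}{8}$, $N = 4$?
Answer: $\frac{15}{8} \approx 1.875$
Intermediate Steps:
$f = \frac{1}{8} \approx 0.125$
$L = \frac{1}{4} \approx 0.25$
$t = 60$ ($t = 6 \cdot 2 \cdot 5 = 6 \cdot 10 = 60$)
$f t L = \frac{1}{8} \cdot 60 \cdot \frac{1}{4} = \frac{15}{2} \cdot \frac{1}{4} = \frac{15}{8}$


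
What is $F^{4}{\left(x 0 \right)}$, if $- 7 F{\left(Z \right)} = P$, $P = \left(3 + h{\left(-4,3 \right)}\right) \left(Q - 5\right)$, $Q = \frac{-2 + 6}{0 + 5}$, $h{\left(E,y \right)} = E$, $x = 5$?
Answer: $\frac{81}{625} \approx 0.1296$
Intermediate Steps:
$Q = \frac{4}{5} \approx 0.8$
$P = \frac{21}{5}$ ($P = \left(3 - 4\right) \left(\frac{4}{5} - 5\right) = \left(-1\right) \left(- \frac{21}{5}\right) = \frac{21}{5} \approx 4.2$)
$F{\left(Z \right)} = - \frac{3}{5}$ ($F{\left(Z \right)} = \left(- \frac{1}{7}\right) \frac{21}{5} = - \frac{3}{5}$)
$F^{4}{\left(x 0 \right)} = \left(- \frac{3}{5}\right)^{4} = \frac{81}{625}$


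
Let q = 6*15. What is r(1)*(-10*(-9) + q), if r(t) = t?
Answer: 180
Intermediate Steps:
q = 90
r(1)*(-10*(-9) + q) = 1*(-10*(-9) + 90) = 1*(90 + 90) = 1*180 = 180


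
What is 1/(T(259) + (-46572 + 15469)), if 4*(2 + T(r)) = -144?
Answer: -1/31141 ≈ -3.2112e-5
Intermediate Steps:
T(r) = -38 (T(r) = -2 + (¼)*(-144) = -2 - 36 = -38)
1/(T(259) + (-46572 + 15469)) = 1/(-38 + (-46572 + 15469)) = 1/(-38 - 31103) = 1/(-31141) = -1/31141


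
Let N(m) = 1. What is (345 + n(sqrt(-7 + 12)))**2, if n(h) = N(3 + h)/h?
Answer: (1725 + sqrt(5))**2/25 ≈ 1.1933e+5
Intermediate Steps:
n(h) = 1/h
(345 + n(sqrt(-7 + 12)))**2 = (345 + 1/(sqrt(-7 + 12)))**2 = (345 + 1/(sqrt(5)))**2 = (345 + sqrt(5)/5)**2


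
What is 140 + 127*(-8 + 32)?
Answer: 3188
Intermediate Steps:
140 + 127*(-8 + 32) = 140 + 127*24 = 140 + 3048 = 3188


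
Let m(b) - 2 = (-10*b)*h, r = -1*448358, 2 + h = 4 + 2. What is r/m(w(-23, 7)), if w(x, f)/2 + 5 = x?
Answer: -224179/1121 ≈ -199.98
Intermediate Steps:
h = 4 (h = -2 + (4 + 2) = -2 + 6 = 4)
w(x, f) = -10 + 2*x
r = -448358
m(b) = 2 - 40*b (m(b) = 2 - 10*b*4 = 2 - 40*b)
r/m(w(-23, 7)) = -448358/(2 - 40*(-10 + 2*(-23))) = -448358/(2 - 40*(-10 - 46)) = -448358/(2 - 40*(-56)) = -448358/(2 + 2240) = -448358/2242 = -448358*1/2242 = -224179/1121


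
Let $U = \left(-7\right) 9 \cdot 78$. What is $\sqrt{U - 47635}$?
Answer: $i \sqrt{52549} \approx 229.24 i$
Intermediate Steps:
$U = -4914$ ($U = \left(-63\right) 78 = -4914$)
$\sqrt{U - 47635} = \sqrt{-4914 - 47635} = \sqrt{-52549} = i \sqrt{52549}$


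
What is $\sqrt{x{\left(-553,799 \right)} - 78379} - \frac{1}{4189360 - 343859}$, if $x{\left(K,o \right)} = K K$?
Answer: $- \frac{1}{3845501} + 57 \sqrt{70} \approx 476.9$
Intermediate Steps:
$x{\left(K,o \right)} = K^{2}$
$\sqrt{x{\left(-553,799 \right)} - 78379} - \frac{1}{4189360 - 343859} = \sqrt{\left(-553\right)^{2} - 78379} - \frac{1}{4189360 - 343859} = \sqrt{305809 - 78379} - \frac{1}{3845501} = \sqrt{227430} - \frac{1}{3845501} = 57 \sqrt{70} - \frac{1}{3845501} = - \frac{1}{3845501} + 57 \sqrt{70}$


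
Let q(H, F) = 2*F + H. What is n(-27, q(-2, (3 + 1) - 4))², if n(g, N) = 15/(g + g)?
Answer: 25/324 ≈ 0.077160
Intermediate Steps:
q(H, F) = H + 2*F
n(g, N) = 15/(2*g)
n(-27, q(-2, (3 + 1) - 4))² = ((15/2)/(-27))² = ((15/2)*(-1/27))² = (-5/18)² = 25/324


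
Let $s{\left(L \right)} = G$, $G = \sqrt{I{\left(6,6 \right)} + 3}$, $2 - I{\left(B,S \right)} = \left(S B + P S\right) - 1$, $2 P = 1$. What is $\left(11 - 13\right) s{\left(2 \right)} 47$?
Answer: $- 94 i \sqrt{33} \approx - 539.99 i$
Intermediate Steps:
$P = \frac{1}{2}$ ($P = \frac{1}{2} \cdot 1 = \frac{1}{2} \approx 0.5$)
$I{\left(B,S \right)} = 3 - \frac{S}{2} - B S$ ($I{\left(B,S \right)} = 2 - \left(\left(S B + \frac{S}{2}\right) - 1\right) = 2 - \left(\left(B S + \frac{S}{2}\right) - 1\right) = 2 - \left(\left(\frac{S}{2} + B S\right) - 1\right) = 2 - \left(-1 + \frac{S}{2} + B S\right) = 3 - \frac{S}{2} - B S$)
$G = i \sqrt{33}$ ($G = \sqrt{\left(3 - 3 - 6 \cdot 6\right) + 3} = \sqrt{\left(3 - 3 - 36\right) + 3} = \sqrt{-36 + 3} = \sqrt{-33} = i \sqrt{33} \approx 5.7446 i$)
$s{\left(L \right)} = i \sqrt{33}$
$\left(11 - 13\right) s{\left(2 \right)} 47 = \left(11 - 13\right) i \sqrt{33} \cdot 47 = - 2 i \sqrt{33} \cdot 47 = - 94 i \sqrt{33}$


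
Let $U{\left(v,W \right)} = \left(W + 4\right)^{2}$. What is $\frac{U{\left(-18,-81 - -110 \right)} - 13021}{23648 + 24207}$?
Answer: $- \frac{11932}{47855} \approx -0.24934$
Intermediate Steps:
$U{\left(v,W \right)} = \left(4 + W\right)^{2}$
$\frac{U{\left(-18,-81 - -110 \right)} - 13021}{23648 + 24207} = \frac{\left(4 - -29\right)^{2} - 13021}{23648 + 24207} = \frac{\left(4 + \left(-81 + 110\right)\right)^{2} - 13021}{47855} = \left(\left(4 + 29\right)^{2} - 13021\right) \frac{1}{47855} = \left(33^{2} - 13021\right) \frac{1}{47855} = \left(1089 - 13021\right) \frac{1}{47855} = \left(-11932\right) \frac{1}{47855} = - \frac{11932}{47855}$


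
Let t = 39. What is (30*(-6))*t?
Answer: -7020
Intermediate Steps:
(30*(-6))*t = (30*(-6))*39 = -180*39 = -7020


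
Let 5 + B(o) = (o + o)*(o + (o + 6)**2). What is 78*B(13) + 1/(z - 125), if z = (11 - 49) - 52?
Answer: 162987629/215 ≈ 7.5808e+5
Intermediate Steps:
B(o) = -5 + 2*o*(o + (6 + o)**2) (B(o) = -5 + (o + o)*(o + (o + 6)**2) = -5 + (2*o)*(o + (6 + o)**2) = -5 + 2*o*(o + (6 + o)**2))
z = -90 (z = -38 - 52 = -90)
78*B(13) + 1/(z - 125) = 78*(-5 + 2*13**2 + 2*13*(6 + 13)**2) + 1/(-90 - 125) = 78*(-5 + 2*169 + 2*13*19**2) + 1/(-215) = 78*(-5 + 338 + 2*13*361) - 1/215 = 78*(-5 + 338 + 9386) - 1/215 = 78*9719 - 1/215 = 758082 - 1/215 = 162987629/215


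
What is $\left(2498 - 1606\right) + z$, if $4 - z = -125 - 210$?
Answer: $1231$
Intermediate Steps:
$z = 339$ ($z = 4 - \left(-125 - 210\right) = 4 - -335 = 4 + 335 = 339$)
$\left(2498 - 1606\right) + z = \left(2498 - 1606\right) + 339 = 892 + 339 = 1231$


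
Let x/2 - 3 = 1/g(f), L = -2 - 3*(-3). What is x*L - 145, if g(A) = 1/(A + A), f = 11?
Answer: 205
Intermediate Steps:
L = 7 (L = -2 + 9 = 7)
g(A) = 1/(2*A)
x = 50 (x = 6 + 2/(((½)/11)) = 6 + 2/(((½)*(1/11))) = 6 + 2/(1/22) = 6 + 2*22 = 6 + 44 = 50)
x*L - 145 = 50*7 - 145 = 350 - 145 = 205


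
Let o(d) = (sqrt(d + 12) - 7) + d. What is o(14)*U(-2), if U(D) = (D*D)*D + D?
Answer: -70 - 10*sqrt(26) ≈ -120.99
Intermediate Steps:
U(D) = D + D**3 (U(D) = D**2*D + D = D**3 + D = D + D**3)
o(d) = -7 + d + sqrt(12 + d) (o(d) = (sqrt(12 + d) - 7) + d = (-7 + sqrt(12 + d)) + d = -7 + d + sqrt(12 + d))
o(14)*U(-2) = (-7 + 14 + sqrt(12 + 14))*(-2 + (-2)**3) = (-7 + 14 + sqrt(26))*(-2 - 8) = (7 + sqrt(26))*(-10) = -70 - 10*sqrt(26)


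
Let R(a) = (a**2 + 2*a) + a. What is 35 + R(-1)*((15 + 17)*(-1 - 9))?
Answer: 675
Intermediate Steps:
R(a) = a**2 + 3*a
35 + R(-1)*((15 + 17)*(-1 - 9)) = 35 + (-(3 - 1))*((15 + 17)*(-1 - 9)) = 35 + (-1*2)*(32*(-10)) = 35 - 2*(-320) = 35 + 640 = 675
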